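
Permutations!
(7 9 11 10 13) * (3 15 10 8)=[0, 1, 2, 15, 4, 5, 6, 9, 3, 11, 13, 8, 12, 7, 14, 10]=(3 15 10 13 7 9 11 8)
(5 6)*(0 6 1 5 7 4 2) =[6, 5, 0, 3, 2, 1, 7, 4] =(0 6 7 4 2)(1 5)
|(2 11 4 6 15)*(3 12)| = 10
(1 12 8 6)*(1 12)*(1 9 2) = (1 9 2)(6 12 8) = [0, 9, 1, 3, 4, 5, 12, 7, 6, 2, 10, 11, 8]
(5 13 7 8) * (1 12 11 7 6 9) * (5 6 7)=[0, 12, 2, 3, 4, 13, 9, 8, 6, 1, 10, 5, 11, 7]=(1 12 11 5 13 7 8 6 9)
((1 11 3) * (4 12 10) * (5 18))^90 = (18) = [0, 1, 2, 3, 4, 5, 6, 7, 8, 9, 10, 11, 12, 13, 14, 15, 16, 17, 18]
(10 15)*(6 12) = (6 12)(10 15) = [0, 1, 2, 3, 4, 5, 12, 7, 8, 9, 15, 11, 6, 13, 14, 10]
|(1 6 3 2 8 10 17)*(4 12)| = |(1 6 3 2 8 10 17)(4 12)| = 14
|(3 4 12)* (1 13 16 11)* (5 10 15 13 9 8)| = |(1 9 8 5 10 15 13 16 11)(3 4 12)| = 9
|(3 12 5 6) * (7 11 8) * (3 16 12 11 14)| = 20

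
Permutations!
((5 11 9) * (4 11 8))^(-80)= (11)= [0, 1, 2, 3, 4, 5, 6, 7, 8, 9, 10, 11]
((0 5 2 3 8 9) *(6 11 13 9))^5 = (0 6 5 11 2 13 3 9 8) = [6, 1, 13, 9, 4, 11, 5, 7, 0, 8, 10, 2, 12, 3]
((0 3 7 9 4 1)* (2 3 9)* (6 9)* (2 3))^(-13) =[9, 6, 2, 7, 0, 5, 4, 3, 8, 1] =(0 9 1 6 4)(3 7)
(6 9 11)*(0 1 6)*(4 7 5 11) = [1, 6, 2, 3, 7, 11, 9, 5, 8, 4, 10, 0] = (0 1 6 9 4 7 5 11)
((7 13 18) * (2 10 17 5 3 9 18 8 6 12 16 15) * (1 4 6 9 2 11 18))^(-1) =(1 9 8 13 7 18 11 15 16 12 6 4)(2 3 5 17 10) =[0, 9, 3, 5, 1, 17, 4, 18, 13, 8, 2, 15, 6, 7, 14, 16, 12, 10, 11]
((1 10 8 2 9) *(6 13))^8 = (13)(1 2 10 9 8) = [0, 2, 10, 3, 4, 5, 6, 7, 1, 8, 9, 11, 12, 13]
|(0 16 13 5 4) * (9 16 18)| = |(0 18 9 16 13 5 4)| = 7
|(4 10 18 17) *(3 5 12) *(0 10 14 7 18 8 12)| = |(0 10 8 12 3 5)(4 14 7 18 17)| = 30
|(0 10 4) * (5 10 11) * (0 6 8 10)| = 12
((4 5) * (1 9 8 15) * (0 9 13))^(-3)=(0 15)(1 9)(4 5)(8 13)=[15, 9, 2, 3, 5, 4, 6, 7, 13, 1, 10, 11, 12, 8, 14, 0]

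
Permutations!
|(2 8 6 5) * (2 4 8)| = 4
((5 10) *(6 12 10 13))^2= (5 6 10 13 12)= [0, 1, 2, 3, 4, 6, 10, 7, 8, 9, 13, 11, 5, 12]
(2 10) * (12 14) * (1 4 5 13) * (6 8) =(1 4 5 13)(2 10)(6 8)(12 14) =[0, 4, 10, 3, 5, 13, 8, 7, 6, 9, 2, 11, 14, 1, 12]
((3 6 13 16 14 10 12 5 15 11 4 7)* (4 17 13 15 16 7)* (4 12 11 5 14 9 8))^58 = (3 13 11 14 4 9 5 6 7 17 10 12 8 16 15) = [0, 1, 2, 13, 9, 6, 7, 17, 16, 5, 12, 14, 8, 11, 4, 3, 15, 10]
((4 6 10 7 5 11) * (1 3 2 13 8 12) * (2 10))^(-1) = [0, 12, 6, 1, 11, 7, 4, 10, 13, 9, 3, 5, 8, 2] = (1 12 8 13 2 6 4 11 5 7 10 3)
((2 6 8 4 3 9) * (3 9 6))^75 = (2 8)(3 4)(6 9) = [0, 1, 8, 4, 3, 5, 9, 7, 2, 6]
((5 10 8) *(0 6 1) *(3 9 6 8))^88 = (10) = [0, 1, 2, 3, 4, 5, 6, 7, 8, 9, 10]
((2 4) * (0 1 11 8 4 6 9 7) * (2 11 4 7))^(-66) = [0, 1, 2, 3, 4, 5, 6, 7, 8, 9, 10, 11] = (11)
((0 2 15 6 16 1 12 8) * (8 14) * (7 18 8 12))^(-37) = [8, 16, 0, 3, 4, 5, 15, 1, 18, 9, 10, 11, 14, 13, 12, 2, 6, 17, 7] = (0 8 18 7 1 16 6 15 2)(12 14)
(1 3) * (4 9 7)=(1 3)(4 9 7)=[0, 3, 2, 1, 9, 5, 6, 4, 8, 7]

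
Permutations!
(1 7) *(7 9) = (1 9 7) = [0, 9, 2, 3, 4, 5, 6, 1, 8, 7]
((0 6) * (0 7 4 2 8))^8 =[7, 1, 0, 3, 8, 5, 4, 2, 6] =(0 7 2)(4 8 6)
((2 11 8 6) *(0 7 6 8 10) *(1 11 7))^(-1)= (0 10 11 1)(2 6 7)= [10, 0, 6, 3, 4, 5, 7, 2, 8, 9, 11, 1]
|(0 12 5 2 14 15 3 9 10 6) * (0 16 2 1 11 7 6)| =|(0 12 5 1 11 7 6 16 2 14 15 3 9 10)| =14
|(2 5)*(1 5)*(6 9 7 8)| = |(1 5 2)(6 9 7 8)| = 12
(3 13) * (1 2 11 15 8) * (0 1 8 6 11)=(0 1 2)(3 13)(6 11 15)=[1, 2, 0, 13, 4, 5, 11, 7, 8, 9, 10, 15, 12, 3, 14, 6]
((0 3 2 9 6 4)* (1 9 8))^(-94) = [2, 6, 1, 8, 3, 5, 0, 7, 9, 4] = (0 2 1 6)(3 8 9 4)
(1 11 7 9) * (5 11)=(1 5 11 7 9)=[0, 5, 2, 3, 4, 11, 6, 9, 8, 1, 10, 7]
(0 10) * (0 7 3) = (0 10 7 3) = [10, 1, 2, 0, 4, 5, 6, 3, 8, 9, 7]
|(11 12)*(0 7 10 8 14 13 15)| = 14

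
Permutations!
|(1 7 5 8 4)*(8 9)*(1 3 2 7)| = 7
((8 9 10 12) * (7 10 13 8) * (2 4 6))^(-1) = [0, 1, 6, 3, 2, 5, 4, 12, 13, 8, 7, 11, 10, 9] = (2 6 4)(7 12 10)(8 13 9)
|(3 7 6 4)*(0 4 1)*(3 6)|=|(0 4 6 1)(3 7)|=4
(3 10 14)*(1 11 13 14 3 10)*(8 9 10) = (1 11 13 14 8 9 10 3) = [0, 11, 2, 1, 4, 5, 6, 7, 9, 10, 3, 13, 12, 14, 8]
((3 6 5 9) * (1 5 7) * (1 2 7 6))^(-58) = (1 9)(3 5) = [0, 9, 2, 5, 4, 3, 6, 7, 8, 1]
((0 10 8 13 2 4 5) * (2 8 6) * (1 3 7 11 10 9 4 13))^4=(1 10 8 11 13 7 2 3 6)=[0, 10, 3, 6, 4, 5, 1, 2, 11, 9, 8, 13, 12, 7]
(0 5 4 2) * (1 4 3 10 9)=(0 5 3 10 9 1 4 2)=[5, 4, 0, 10, 2, 3, 6, 7, 8, 1, 9]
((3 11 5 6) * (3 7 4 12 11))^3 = [0, 1, 2, 3, 5, 4, 12, 11, 8, 9, 10, 7, 6] = (4 5)(6 12)(7 11)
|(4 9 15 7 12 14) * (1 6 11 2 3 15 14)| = 24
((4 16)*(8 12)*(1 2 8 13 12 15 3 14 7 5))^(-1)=(1 5 7 14 3 15 8 2)(4 16)(12 13)=[0, 5, 1, 15, 16, 7, 6, 14, 2, 9, 10, 11, 13, 12, 3, 8, 4]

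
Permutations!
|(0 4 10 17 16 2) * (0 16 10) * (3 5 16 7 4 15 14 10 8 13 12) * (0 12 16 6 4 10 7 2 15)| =|(3 5 6 4 12)(7 10 17 8 13 16 15 14)| =40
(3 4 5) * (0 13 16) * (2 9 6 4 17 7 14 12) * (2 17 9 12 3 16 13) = (0 2 12 17 7 14 3 9 6 4 5 16) = [2, 1, 12, 9, 5, 16, 4, 14, 8, 6, 10, 11, 17, 13, 3, 15, 0, 7]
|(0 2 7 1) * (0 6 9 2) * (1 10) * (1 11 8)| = 8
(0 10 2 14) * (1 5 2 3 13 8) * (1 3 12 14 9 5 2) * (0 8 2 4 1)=(0 10 12 14 8 3 13 2 9 5)(1 4)=[10, 4, 9, 13, 1, 0, 6, 7, 3, 5, 12, 11, 14, 2, 8]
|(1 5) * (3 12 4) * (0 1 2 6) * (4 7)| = |(0 1 5 2 6)(3 12 7 4)| = 20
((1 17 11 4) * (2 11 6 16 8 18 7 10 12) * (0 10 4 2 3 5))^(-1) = (0 5 3 12 10)(1 4 7 18 8 16 6 17)(2 11) = [5, 4, 11, 12, 7, 3, 17, 18, 16, 9, 0, 2, 10, 13, 14, 15, 6, 1, 8]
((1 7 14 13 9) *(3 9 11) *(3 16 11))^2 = [0, 14, 2, 1, 4, 5, 6, 13, 8, 7, 10, 11, 12, 9, 3, 15, 16] = (16)(1 14 3)(7 13 9)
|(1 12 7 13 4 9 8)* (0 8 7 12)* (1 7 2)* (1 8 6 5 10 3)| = 6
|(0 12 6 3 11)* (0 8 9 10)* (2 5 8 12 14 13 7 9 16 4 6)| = 18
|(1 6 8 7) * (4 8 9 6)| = |(1 4 8 7)(6 9)| = 4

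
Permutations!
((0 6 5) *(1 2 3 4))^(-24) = (6) = [0, 1, 2, 3, 4, 5, 6]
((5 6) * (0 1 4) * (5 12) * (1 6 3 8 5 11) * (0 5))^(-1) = (0 8 3 5 4 1 11 12 6) = [8, 11, 2, 5, 1, 4, 0, 7, 3, 9, 10, 12, 6]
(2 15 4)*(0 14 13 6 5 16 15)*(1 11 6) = (0 14 13 1 11 6 5 16 15 4 2) = [14, 11, 0, 3, 2, 16, 5, 7, 8, 9, 10, 6, 12, 1, 13, 4, 15]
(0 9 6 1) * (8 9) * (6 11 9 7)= [8, 0, 2, 3, 4, 5, 1, 6, 7, 11, 10, 9]= (0 8 7 6 1)(9 11)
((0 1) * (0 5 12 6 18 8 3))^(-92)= (0 6)(1 18)(3 12)(5 8)= [6, 18, 2, 12, 4, 8, 0, 7, 5, 9, 10, 11, 3, 13, 14, 15, 16, 17, 1]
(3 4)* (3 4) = (4) = [0, 1, 2, 3, 4]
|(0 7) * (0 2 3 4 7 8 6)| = 12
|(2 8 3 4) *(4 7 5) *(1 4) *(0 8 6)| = 9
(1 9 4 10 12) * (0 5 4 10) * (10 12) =(0 5 4)(1 9 12) =[5, 9, 2, 3, 0, 4, 6, 7, 8, 12, 10, 11, 1]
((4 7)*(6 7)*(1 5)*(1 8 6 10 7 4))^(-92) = (1 7 10 4 6 8 5) = [0, 7, 2, 3, 6, 1, 8, 10, 5, 9, 4]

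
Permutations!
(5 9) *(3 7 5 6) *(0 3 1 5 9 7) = (0 3)(1 5 7 9 6) = [3, 5, 2, 0, 4, 7, 1, 9, 8, 6]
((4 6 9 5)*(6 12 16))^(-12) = (16) = [0, 1, 2, 3, 4, 5, 6, 7, 8, 9, 10, 11, 12, 13, 14, 15, 16]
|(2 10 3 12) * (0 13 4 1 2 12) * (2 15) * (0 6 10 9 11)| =|(0 13 4 1 15 2 9 11)(3 6 10)| =24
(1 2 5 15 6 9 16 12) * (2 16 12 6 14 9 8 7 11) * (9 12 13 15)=(1 16 6 8 7 11 2 5 9 13 15 14 12)=[0, 16, 5, 3, 4, 9, 8, 11, 7, 13, 10, 2, 1, 15, 12, 14, 6]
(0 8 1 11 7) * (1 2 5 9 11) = [8, 1, 5, 3, 4, 9, 6, 0, 2, 11, 10, 7] = (0 8 2 5 9 11 7)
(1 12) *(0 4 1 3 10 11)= (0 4 1 12 3 10 11)= [4, 12, 2, 10, 1, 5, 6, 7, 8, 9, 11, 0, 3]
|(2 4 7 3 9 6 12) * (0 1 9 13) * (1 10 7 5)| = 35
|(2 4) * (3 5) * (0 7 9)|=6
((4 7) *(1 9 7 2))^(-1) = [0, 2, 4, 3, 7, 5, 6, 9, 8, 1] = (1 2 4 7 9)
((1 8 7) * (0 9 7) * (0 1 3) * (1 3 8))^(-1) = [3, 1, 2, 8, 4, 5, 6, 9, 7, 0] = (0 3 8 7 9)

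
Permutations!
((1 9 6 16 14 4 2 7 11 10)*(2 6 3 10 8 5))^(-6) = (1 3)(2 5 8 11 7)(4 16)(6 14)(9 10) = [0, 3, 5, 1, 16, 8, 14, 2, 11, 10, 9, 7, 12, 13, 6, 15, 4]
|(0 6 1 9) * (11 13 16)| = 12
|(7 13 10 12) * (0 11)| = |(0 11)(7 13 10 12)| = 4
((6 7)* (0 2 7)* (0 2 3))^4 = (2 7 6) = [0, 1, 7, 3, 4, 5, 2, 6]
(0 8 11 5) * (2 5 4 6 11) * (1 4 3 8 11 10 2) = (0 11 3 8 1 4 6 10 2 5) = [11, 4, 5, 8, 6, 0, 10, 7, 1, 9, 2, 3]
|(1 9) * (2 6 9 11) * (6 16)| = |(1 11 2 16 6 9)| = 6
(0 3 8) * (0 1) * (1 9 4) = (0 3 8 9 4 1) = [3, 0, 2, 8, 1, 5, 6, 7, 9, 4]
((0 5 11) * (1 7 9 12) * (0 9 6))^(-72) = (12) = [0, 1, 2, 3, 4, 5, 6, 7, 8, 9, 10, 11, 12]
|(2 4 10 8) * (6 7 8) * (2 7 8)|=|(2 4 10 6 8 7)|=6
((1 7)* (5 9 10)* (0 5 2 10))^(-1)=(0 9 5)(1 7)(2 10)=[9, 7, 10, 3, 4, 0, 6, 1, 8, 5, 2]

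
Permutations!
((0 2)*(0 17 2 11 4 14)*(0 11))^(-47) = (2 17)(4 14 11) = [0, 1, 17, 3, 14, 5, 6, 7, 8, 9, 10, 4, 12, 13, 11, 15, 16, 2]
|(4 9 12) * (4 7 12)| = 2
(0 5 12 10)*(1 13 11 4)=(0 5 12 10)(1 13 11 4)=[5, 13, 2, 3, 1, 12, 6, 7, 8, 9, 0, 4, 10, 11]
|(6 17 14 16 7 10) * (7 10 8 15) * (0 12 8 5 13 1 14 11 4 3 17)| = |(0 12 8 15 7 5 13 1 14 16 10 6)(3 17 11 4)| = 12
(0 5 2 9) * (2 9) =[5, 1, 2, 3, 4, 9, 6, 7, 8, 0] =(0 5 9)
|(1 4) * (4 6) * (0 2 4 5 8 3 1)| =15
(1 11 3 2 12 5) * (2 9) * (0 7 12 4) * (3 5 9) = (0 7 12 9 2 4)(1 11 5) = [7, 11, 4, 3, 0, 1, 6, 12, 8, 2, 10, 5, 9]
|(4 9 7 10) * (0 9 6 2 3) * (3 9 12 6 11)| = |(0 12 6 2 9 7 10 4 11 3)| = 10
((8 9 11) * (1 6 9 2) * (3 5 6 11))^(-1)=[0, 2, 8, 9, 4, 3, 5, 7, 11, 6, 10, 1]=(1 2 8 11)(3 9 6 5)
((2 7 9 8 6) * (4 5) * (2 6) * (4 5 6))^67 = [0, 1, 8, 3, 6, 5, 4, 2, 9, 7] = (2 8 9 7)(4 6)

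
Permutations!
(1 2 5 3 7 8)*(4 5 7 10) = (1 2 7 8)(3 10 4 5) = [0, 2, 7, 10, 5, 3, 6, 8, 1, 9, 4]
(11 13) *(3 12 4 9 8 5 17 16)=(3 12 4 9 8 5 17 16)(11 13)=[0, 1, 2, 12, 9, 17, 6, 7, 5, 8, 10, 13, 4, 11, 14, 15, 3, 16]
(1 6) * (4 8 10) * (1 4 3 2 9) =(1 6 4 8 10 3 2 9) =[0, 6, 9, 2, 8, 5, 4, 7, 10, 1, 3]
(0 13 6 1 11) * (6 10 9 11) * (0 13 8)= (0 8)(1 6)(9 11 13 10)= [8, 6, 2, 3, 4, 5, 1, 7, 0, 11, 9, 13, 12, 10]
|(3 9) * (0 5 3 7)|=5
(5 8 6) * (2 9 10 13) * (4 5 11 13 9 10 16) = (2 10 9 16 4 5 8 6 11 13) = [0, 1, 10, 3, 5, 8, 11, 7, 6, 16, 9, 13, 12, 2, 14, 15, 4]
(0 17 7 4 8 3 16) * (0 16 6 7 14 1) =[17, 0, 2, 6, 8, 5, 7, 4, 3, 9, 10, 11, 12, 13, 1, 15, 16, 14] =(0 17 14 1)(3 6 7 4 8)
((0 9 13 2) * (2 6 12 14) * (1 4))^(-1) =(0 2 14 12 6 13 9)(1 4) =[2, 4, 14, 3, 1, 5, 13, 7, 8, 0, 10, 11, 6, 9, 12]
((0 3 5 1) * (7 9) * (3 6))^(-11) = (0 1 5 3 6)(7 9) = [1, 5, 2, 6, 4, 3, 0, 9, 8, 7]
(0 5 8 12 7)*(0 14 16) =(0 5 8 12 7 14 16) =[5, 1, 2, 3, 4, 8, 6, 14, 12, 9, 10, 11, 7, 13, 16, 15, 0]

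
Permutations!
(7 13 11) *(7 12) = [0, 1, 2, 3, 4, 5, 6, 13, 8, 9, 10, 12, 7, 11] = (7 13 11 12)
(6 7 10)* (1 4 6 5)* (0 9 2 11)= (0 9 2 11)(1 4 6 7 10 5)= [9, 4, 11, 3, 6, 1, 7, 10, 8, 2, 5, 0]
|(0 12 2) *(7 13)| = 6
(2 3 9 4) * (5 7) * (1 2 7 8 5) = (1 2 3 9 4 7)(5 8) = [0, 2, 3, 9, 7, 8, 6, 1, 5, 4]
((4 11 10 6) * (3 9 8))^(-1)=[0, 1, 2, 8, 6, 5, 10, 7, 9, 3, 11, 4]=(3 8 9)(4 6 10 11)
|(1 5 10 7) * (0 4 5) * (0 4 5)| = |(0 5 10 7 1 4)| = 6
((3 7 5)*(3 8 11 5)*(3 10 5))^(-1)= (3 11 8 5 10 7)= [0, 1, 2, 11, 4, 10, 6, 3, 5, 9, 7, 8]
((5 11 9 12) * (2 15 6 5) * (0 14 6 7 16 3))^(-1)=(0 3 16 7 15 2 12 9 11 5 6 14)=[3, 1, 12, 16, 4, 6, 14, 15, 8, 11, 10, 5, 9, 13, 0, 2, 7]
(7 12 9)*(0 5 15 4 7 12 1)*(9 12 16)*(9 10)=(0 5 15 4 7 1)(9 16 10)=[5, 0, 2, 3, 7, 15, 6, 1, 8, 16, 9, 11, 12, 13, 14, 4, 10]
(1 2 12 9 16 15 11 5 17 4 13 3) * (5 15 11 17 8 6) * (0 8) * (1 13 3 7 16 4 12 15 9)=(0 8 6 5)(1 2 15 17 12)(3 13 7 16 11 9 4)=[8, 2, 15, 13, 3, 0, 5, 16, 6, 4, 10, 9, 1, 7, 14, 17, 11, 12]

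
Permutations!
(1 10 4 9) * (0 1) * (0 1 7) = (0 7)(1 10 4 9) = [7, 10, 2, 3, 9, 5, 6, 0, 8, 1, 4]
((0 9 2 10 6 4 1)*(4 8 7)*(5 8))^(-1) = (0 1 4 7 8 5 6 10 2 9) = [1, 4, 9, 3, 7, 6, 10, 8, 5, 0, 2]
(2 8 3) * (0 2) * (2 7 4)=(0 7 4 2 8 3)=[7, 1, 8, 0, 2, 5, 6, 4, 3]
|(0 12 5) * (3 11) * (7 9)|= |(0 12 5)(3 11)(7 9)|= 6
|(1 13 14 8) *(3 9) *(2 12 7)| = |(1 13 14 8)(2 12 7)(3 9)| = 12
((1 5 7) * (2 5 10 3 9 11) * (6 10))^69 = (1 2 3)(5 9 6)(7 11 10) = [0, 2, 3, 1, 4, 9, 5, 11, 8, 6, 7, 10]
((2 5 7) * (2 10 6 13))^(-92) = (2 6 7)(5 13 10) = [0, 1, 6, 3, 4, 13, 7, 2, 8, 9, 5, 11, 12, 10]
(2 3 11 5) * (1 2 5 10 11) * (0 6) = [6, 2, 3, 1, 4, 5, 0, 7, 8, 9, 11, 10] = (0 6)(1 2 3)(10 11)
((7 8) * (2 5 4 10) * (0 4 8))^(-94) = (0 5 4 8 10 7 2) = [5, 1, 0, 3, 8, 4, 6, 2, 10, 9, 7]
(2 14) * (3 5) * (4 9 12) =[0, 1, 14, 5, 9, 3, 6, 7, 8, 12, 10, 11, 4, 13, 2] =(2 14)(3 5)(4 9 12)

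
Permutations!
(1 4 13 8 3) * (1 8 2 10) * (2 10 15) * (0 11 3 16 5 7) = (0 11 3 8 16 5 7)(1 4 13 10)(2 15) = [11, 4, 15, 8, 13, 7, 6, 0, 16, 9, 1, 3, 12, 10, 14, 2, 5]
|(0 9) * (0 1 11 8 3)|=|(0 9 1 11 8 3)|=6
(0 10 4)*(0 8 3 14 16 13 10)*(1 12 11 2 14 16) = (1 12 11 2 14)(3 16 13 10 4 8) = [0, 12, 14, 16, 8, 5, 6, 7, 3, 9, 4, 2, 11, 10, 1, 15, 13]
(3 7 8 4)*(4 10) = (3 7 8 10 4) = [0, 1, 2, 7, 3, 5, 6, 8, 10, 9, 4]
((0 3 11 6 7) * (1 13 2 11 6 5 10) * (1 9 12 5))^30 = (0 6)(1 2)(3 7)(5 9)(10 12)(11 13) = [6, 2, 1, 7, 4, 9, 0, 3, 8, 5, 12, 13, 10, 11]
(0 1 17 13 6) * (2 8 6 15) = (0 1 17 13 15 2 8 6) = [1, 17, 8, 3, 4, 5, 0, 7, 6, 9, 10, 11, 12, 15, 14, 2, 16, 13]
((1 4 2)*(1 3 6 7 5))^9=(1 2 6 5 4 3 7)=[0, 2, 6, 7, 3, 4, 5, 1]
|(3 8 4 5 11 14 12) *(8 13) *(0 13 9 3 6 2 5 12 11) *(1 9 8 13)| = |(0 1 9 3 8 4 12 6 2 5)(11 14)| = 10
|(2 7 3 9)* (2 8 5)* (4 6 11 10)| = 12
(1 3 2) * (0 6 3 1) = (0 6 3 2) = [6, 1, 0, 2, 4, 5, 3]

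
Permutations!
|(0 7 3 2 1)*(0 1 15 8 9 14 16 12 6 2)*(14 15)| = |(0 7 3)(2 14 16 12 6)(8 9 15)| = 15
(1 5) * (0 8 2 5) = [8, 0, 5, 3, 4, 1, 6, 7, 2] = (0 8 2 5 1)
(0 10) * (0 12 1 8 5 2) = (0 10 12 1 8 5 2) = [10, 8, 0, 3, 4, 2, 6, 7, 5, 9, 12, 11, 1]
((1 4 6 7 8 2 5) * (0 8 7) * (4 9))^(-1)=(0 6 4 9 1 5 2 8)=[6, 5, 8, 3, 9, 2, 4, 7, 0, 1]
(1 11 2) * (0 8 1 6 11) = (0 8 1)(2 6 11) = [8, 0, 6, 3, 4, 5, 11, 7, 1, 9, 10, 2]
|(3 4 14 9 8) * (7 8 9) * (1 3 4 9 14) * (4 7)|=|(1 3 9 14 4)(7 8)|=10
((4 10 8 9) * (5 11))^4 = (11) = [0, 1, 2, 3, 4, 5, 6, 7, 8, 9, 10, 11]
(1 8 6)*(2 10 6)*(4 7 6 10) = (10)(1 8 2 4 7 6) = [0, 8, 4, 3, 7, 5, 1, 6, 2, 9, 10]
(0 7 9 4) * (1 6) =(0 7 9 4)(1 6) =[7, 6, 2, 3, 0, 5, 1, 9, 8, 4]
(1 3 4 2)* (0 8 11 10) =(0 8 11 10)(1 3 4 2) =[8, 3, 1, 4, 2, 5, 6, 7, 11, 9, 0, 10]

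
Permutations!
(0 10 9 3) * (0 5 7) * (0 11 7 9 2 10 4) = [4, 1, 10, 5, 0, 9, 6, 11, 8, 3, 2, 7] = (0 4)(2 10)(3 5 9)(7 11)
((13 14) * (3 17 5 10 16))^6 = [0, 1, 2, 17, 4, 10, 6, 7, 8, 9, 16, 11, 12, 13, 14, 15, 3, 5] = (3 17 5 10 16)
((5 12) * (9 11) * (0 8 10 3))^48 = [0, 1, 2, 3, 4, 5, 6, 7, 8, 9, 10, 11, 12] = (12)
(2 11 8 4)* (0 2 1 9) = [2, 9, 11, 3, 1, 5, 6, 7, 4, 0, 10, 8] = (0 2 11 8 4 1 9)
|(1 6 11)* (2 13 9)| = 3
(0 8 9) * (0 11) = (0 8 9 11) = [8, 1, 2, 3, 4, 5, 6, 7, 9, 11, 10, 0]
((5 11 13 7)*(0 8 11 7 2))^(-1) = (0 2 13 11 8)(5 7) = [2, 1, 13, 3, 4, 7, 6, 5, 0, 9, 10, 8, 12, 11]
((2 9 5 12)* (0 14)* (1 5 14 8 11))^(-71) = [8, 5, 9, 3, 4, 12, 6, 7, 11, 14, 10, 1, 2, 13, 0] = (0 8 11 1 5 12 2 9 14)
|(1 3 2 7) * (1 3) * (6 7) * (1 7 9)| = 6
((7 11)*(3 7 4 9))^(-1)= (3 9 4 11 7)= [0, 1, 2, 9, 11, 5, 6, 3, 8, 4, 10, 7]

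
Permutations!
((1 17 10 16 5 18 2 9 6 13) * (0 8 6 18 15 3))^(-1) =[3, 13, 18, 15, 4, 16, 8, 7, 0, 2, 17, 11, 12, 6, 14, 5, 10, 1, 9] =(0 3 15 5 16 10 17 1 13 6 8)(2 18 9)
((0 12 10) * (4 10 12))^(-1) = [10, 1, 2, 3, 0, 5, 6, 7, 8, 9, 4, 11, 12] = (12)(0 10 4)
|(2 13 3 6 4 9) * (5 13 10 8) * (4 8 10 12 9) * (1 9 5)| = 9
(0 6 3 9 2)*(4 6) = (0 4 6 3 9 2) = [4, 1, 0, 9, 6, 5, 3, 7, 8, 2]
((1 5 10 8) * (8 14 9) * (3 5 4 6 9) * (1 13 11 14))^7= (1 14 9 10 11 6 5 13 4 3 8)= [0, 14, 2, 8, 3, 13, 5, 7, 1, 10, 11, 6, 12, 4, 9]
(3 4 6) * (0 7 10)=[7, 1, 2, 4, 6, 5, 3, 10, 8, 9, 0]=(0 7 10)(3 4 6)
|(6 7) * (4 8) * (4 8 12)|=|(4 12)(6 7)|=2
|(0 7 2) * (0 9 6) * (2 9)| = 4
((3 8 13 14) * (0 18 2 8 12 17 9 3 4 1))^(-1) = (0 1 4 14 13 8 2 18)(3 9 17 12) = [1, 4, 18, 9, 14, 5, 6, 7, 2, 17, 10, 11, 3, 8, 13, 15, 16, 12, 0]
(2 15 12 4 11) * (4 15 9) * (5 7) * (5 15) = (2 9 4 11)(5 7 15 12) = [0, 1, 9, 3, 11, 7, 6, 15, 8, 4, 10, 2, 5, 13, 14, 12]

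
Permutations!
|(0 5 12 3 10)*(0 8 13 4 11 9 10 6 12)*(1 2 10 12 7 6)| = 10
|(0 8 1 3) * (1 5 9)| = |(0 8 5 9 1 3)| = 6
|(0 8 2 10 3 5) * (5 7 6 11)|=|(0 8 2 10 3 7 6 11 5)|=9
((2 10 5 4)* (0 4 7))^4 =(0 5 2)(4 7 10) =[5, 1, 0, 3, 7, 2, 6, 10, 8, 9, 4]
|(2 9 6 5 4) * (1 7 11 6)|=8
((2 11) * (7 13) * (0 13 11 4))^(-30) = (13) = [0, 1, 2, 3, 4, 5, 6, 7, 8, 9, 10, 11, 12, 13]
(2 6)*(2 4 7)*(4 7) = (2 6 7) = [0, 1, 6, 3, 4, 5, 7, 2]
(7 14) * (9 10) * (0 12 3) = [12, 1, 2, 0, 4, 5, 6, 14, 8, 10, 9, 11, 3, 13, 7] = (0 12 3)(7 14)(9 10)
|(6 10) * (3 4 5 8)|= |(3 4 5 8)(6 10)|= 4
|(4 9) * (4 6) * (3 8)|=|(3 8)(4 9 6)|=6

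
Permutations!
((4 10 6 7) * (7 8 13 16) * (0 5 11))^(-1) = [11, 1, 2, 3, 7, 0, 10, 16, 6, 9, 4, 5, 12, 8, 14, 15, 13] = (0 11 5)(4 7 16 13 8 6 10)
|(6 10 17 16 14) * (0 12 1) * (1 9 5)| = |(0 12 9 5 1)(6 10 17 16 14)| = 5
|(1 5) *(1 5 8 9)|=3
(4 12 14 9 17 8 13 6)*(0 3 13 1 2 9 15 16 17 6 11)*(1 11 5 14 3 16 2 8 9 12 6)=[16, 8, 12, 13, 6, 14, 4, 7, 11, 1, 10, 0, 3, 5, 15, 2, 17, 9]=(0 16 17 9 1 8 11)(2 12 3 13 5 14 15)(4 6)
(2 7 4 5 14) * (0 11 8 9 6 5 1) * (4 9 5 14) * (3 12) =(0 11 8 5 4 1)(2 7 9 6 14)(3 12) =[11, 0, 7, 12, 1, 4, 14, 9, 5, 6, 10, 8, 3, 13, 2]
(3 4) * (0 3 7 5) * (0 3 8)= (0 8)(3 4 7 5)= [8, 1, 2, 4, 7, 3, 6, 5, 0]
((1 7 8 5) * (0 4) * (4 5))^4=(0 8 1)(4 7 5)=[8, 0, 2, 3, 7, 4, 6, 5, 1]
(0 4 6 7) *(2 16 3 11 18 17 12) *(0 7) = [4, 1, 16, 11, 6, 5, 0, 7, 8, 9, 10, 18, 2, 13, 14, 15, 3, 12, 17] = (0 4 6)(2 16 3 11 18 17 12)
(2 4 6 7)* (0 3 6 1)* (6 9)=(0 3 9 6 7 2 4 1)=[3, 0, 4, 9, 1, 5, 7, 2, 8, 6]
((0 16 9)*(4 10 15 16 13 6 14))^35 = (0 9 16 15 10 4 14 6 13) = [9, 1, 2, 3, 14, 5, 13, 7, 8, 16, 4, 11, 12, 0, 6, 10, 15]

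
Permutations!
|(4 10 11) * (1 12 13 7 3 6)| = |(1 12 13 7 3 6)(4 10 11)| = 6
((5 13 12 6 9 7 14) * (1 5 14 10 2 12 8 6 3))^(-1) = (14)(1 3 12 2 10 7 9 6 8 13 5) = [0, 3, 10, 12, 4, 1, 8, 9, 13, 6, 7, 11, 2, 5, 14]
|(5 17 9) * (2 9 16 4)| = |(2 9 5 17 16 4)| = 6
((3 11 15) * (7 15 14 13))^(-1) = [0, 1, 2, 15, 4, 5, 6, 13, 8, 9, 10, 3, 12, 14, 11, 7] = (3 15 7 13 14 11)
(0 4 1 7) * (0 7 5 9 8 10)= (0 4 1 5 9 8 10)= [4, 5, 2, 3, 1, 9, 6, 7, 10, 8, 0]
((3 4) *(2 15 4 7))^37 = (2 4 7 15 3) = [0, 1, 4, 2, 7, 5, 6, 15, 8, 9, 10, 11, 12, 13, 14, 3]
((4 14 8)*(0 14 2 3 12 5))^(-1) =(0 5 12 3 2 4 8 14) =[5, 1, 4, 2, 8, 12, 6, 7, 14, 9, 10, 11, 3, 13, 0]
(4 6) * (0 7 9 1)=[7, 0, 2, 3, 6, 5, 4, 9, 8, 1]=(0 7 9 1)(4 6)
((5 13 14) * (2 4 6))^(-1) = (2 6 4)(5 14 13) = [0, 1, 6, 3, 2, 14, 4, 7, 8, 9, 10, 11, 12, 5, 13]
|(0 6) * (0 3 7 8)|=|(0 6 3 7 8)|=5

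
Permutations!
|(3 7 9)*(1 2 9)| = |(1 2 9 3 7)| = 5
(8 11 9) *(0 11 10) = (0 11 9 8 10) = [11, 1, 2, 3, 4, 5, 6, 7, 10, 8, 0, 9]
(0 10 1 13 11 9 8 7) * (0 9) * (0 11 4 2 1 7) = (0 10 7 9 8)(1 13 4 2) = [10, 13, 1, 3, 2, 5, 6, 9, 0, 8, 7, 11, 12, 4]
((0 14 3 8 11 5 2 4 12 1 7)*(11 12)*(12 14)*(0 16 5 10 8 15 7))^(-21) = [0, 1, 4, 15, 11, 2, 6, 16, 14, 9, 8, 10, 12, 13, 3, 7, 5] = (2 4 11 10 8 14 3 15 7 16 5)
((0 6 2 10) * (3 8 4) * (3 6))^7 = [0, 1, 2, 3, 4, 5, 6, 7, 8, 9, 10] = (10)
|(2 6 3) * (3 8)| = 4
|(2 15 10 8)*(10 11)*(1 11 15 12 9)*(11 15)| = 8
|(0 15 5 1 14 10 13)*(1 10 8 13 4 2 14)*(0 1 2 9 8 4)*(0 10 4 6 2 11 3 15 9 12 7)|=12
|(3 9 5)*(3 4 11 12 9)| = |(4 11 12 9 5)| = 5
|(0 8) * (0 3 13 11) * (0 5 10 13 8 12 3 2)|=20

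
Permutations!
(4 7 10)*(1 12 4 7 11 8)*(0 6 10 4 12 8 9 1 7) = (12)(0 6 10)(1 8 7 4 11 9) = [6, 8, 2, 3, 11, 5, 10, 4, 7, 1, 0, 9, 12]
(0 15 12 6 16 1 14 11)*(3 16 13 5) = (0 15 12 6 13 5 3 16 1 14 11) = [15, 14, 2, 16, 4, 3, 13, 7, 8, 9, 10, 0, 6, 5, 11, 12, 1]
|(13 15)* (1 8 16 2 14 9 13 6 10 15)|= |(1 8 16 2 14 9 13)(6 10 15)|= 21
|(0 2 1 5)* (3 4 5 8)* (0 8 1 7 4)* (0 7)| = 10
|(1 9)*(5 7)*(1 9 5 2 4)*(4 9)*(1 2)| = |(1 5 7)(2 9 4)| = 3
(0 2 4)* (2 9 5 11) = (0 9 5 11 2 4) = [9, 1, 4, 3, 0, 11, 6, 7, 8, 5, 10, 2]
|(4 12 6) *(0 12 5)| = |(0 12 6 4 5)| = 5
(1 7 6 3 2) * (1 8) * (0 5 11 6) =(0 5 11 6 3 2 8 1 7) =[5, 7, 8, 2, 4, 11, 3, 0, 1, 9, 10, 6]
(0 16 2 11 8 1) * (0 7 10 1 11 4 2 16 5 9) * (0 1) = (16)(0 5 9 1 7 10)(2 4)(8 11) = [5, 7, 4, 3, 2, 9, 6, 10, 11, 1, 0, 8, 12, 13, 14, 15, 16]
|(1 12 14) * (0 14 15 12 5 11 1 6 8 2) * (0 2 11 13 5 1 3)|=6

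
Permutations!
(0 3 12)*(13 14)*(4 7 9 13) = (0 3 12)(4 7 9 13 14) = [3, 1, 2, 12, 7, 5, 6, 9, 8, 13, 10, 11, 0, 14, 4]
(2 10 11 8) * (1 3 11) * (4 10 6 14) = (1 3 11 8 2 6 14 4 10) = [0, 3, 6, 11, 10, 5, 14, 7, 2, 9, 1, 8, 12, 13, 4]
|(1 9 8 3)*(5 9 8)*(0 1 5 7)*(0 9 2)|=6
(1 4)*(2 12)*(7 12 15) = (1 4)(2 15 7 12) = [0, 4, 15, 3, 1, 5, 6, 12, 8, 9, 10, 11, 2, 13, 14, 7]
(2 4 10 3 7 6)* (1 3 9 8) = (1 3 7 6 2 4 10 9 8) = [0, 3, 4, 7, 10, 5, 2, 6, 1, 8, 9]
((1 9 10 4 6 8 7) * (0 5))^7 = (10)(0 5) = [5, 1, 2, 3, 4, 0, 6, 7, 8, 9, 10]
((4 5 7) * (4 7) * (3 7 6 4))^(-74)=(3 7 6 4 5)=[0, 1, 2, 7, 5, 3, 4, 6]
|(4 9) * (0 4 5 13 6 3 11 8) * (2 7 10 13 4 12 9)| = |(0 12 9 5 4 2 7 10 13 6 3 11 8)| = 13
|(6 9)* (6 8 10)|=|(6 9 8 10)|=4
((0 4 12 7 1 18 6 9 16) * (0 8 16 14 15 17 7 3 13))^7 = (0 12 13 4 3)(1 7 17 15 14 9 6 18)(8 16) = [12, 7, 2, 0, 3, 5, 18, 17, 16, 6, 10, 11, 13, 4, 9, 14, 8, 15, 1]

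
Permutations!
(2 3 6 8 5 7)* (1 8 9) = (1 8 5 7 2 3 6 9) = [0, 8, 3, 6, 4, 7, 9, 2, 5, 1]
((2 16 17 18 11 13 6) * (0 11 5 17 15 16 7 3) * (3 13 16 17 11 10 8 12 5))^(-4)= [15, 1, 2, 16, 4, 0, 6, 7, 18, 9, 17, 10, 3, 13, 14, 12, 8, 5, 11]= (0 15 12 3 16 8 18 11 10 17 5)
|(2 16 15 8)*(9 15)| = 5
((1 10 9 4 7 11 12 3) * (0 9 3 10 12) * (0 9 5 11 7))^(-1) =(0 4 9 11 5)(1 3 10 12) =[4, 3, 2, 10, 9, 0, 6, 7, 8, 11, 12, 5, 1]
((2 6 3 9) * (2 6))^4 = [0, 1, 2, 9, 4, 5, 3, 7, 8, 6] = (3 9 6)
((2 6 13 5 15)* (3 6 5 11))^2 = (2 15 5)(3 13)(6 11) = [0, 1, 15, 13, 4, 2, 11, 7, 8, 9, 10, 6, 12, 3, 14, 5]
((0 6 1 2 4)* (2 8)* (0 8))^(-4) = (0 1 6)(2 8 4) = [1, 6, 8, 3, 2, 5, 0, 7, 4]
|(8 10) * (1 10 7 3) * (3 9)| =6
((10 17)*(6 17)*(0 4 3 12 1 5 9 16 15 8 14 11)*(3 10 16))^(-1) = [11, 12, 2, 9, 0, 1, 10, 7, 15, 5, 4, 14, 3, 13, 8, 16, 17, 6] = (0 11 14 8 15 16 17 6 10 4)(1 12 3 9 5)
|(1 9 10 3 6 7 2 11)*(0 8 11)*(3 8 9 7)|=|(0 9 10 8 11 1 7 2)(3 6)|=8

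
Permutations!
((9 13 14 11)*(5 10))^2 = (9 14)(11 13) = [0, 1, 2, 3, 4, 5, 6, 7, 8, 14, 10, 13, 12, 11, 9]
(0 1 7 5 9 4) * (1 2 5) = [2, 7, 5, 3, 0, 9, 6, 1, 8, 4] = (0 2 5 9 4)(1 7)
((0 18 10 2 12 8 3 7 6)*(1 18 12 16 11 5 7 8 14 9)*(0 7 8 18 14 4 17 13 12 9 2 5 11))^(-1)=(0 16 2 14 1 9)(3 8 5 10 18)(4 12 13 17)(6 7)=[16, 9, 14, 8, 12, 10, 7, 6, 5, 0, 18, 11, 13, 17, 1, 15, 2, 4, 3]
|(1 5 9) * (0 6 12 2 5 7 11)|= |(0 6 12 2 5 9 1 7 11)|= 9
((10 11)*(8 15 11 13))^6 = (8 15 11 10 13) = [0, 1, 2, 3, 4, 5, 6, 7, 15, 9, 13, 10, 12, 8, 14, 11]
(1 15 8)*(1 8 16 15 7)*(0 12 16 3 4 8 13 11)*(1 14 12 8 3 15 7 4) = (0 8 13 11)(1 4 3)(7 14 12 16) = [8, 4, 2, 1, 3, 5, 6, 14, 13, 9, 10, 0, 16, 11, 12, 15, 7]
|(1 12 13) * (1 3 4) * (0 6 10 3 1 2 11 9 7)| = 9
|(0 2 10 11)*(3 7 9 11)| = |(0 2 10 3 7 9 11)| = 7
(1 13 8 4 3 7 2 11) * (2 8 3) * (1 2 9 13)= [0, 1, 11, 7, 9, 5, 6, 8, 4, 13, 10, 2, 12, 3]= (2 11)(3 7 8 4 9 13)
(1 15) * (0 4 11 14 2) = [4, 15, 0, 3, 11, 5, 6, 7, 8, 9, 10, 14, 12, 13, 2, 1] = (0 4 11 14 2)(1 15)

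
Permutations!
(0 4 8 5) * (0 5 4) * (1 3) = (1 3)(4 8) = [0, 3, 2, 1, 8, 5, 6, 7, 4]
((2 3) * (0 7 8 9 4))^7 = (0 8 4 7 9)(2 3) = [8, 1, 3, 2, 7, 5, 6, 9, 4, 0]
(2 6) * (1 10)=[0, 10, 6, 3, 4, 5, 2, 7, 8, 9, 1]=(1 10)(2 6)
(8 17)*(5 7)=(5 7)(8 17)=[0, 1, 2, 3, 4, 7, 6, 5, 17, 9, 10, 11, 12, 13, 14, 15, 16, 8]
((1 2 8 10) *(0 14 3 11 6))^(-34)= (0 14 3 11 6)(1 8)(2 10)= [14, 8, 10, 11, 4, 5, 0, 7, 1, 9, 2, 6, 12, 13, 3]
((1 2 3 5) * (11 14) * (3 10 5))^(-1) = (1 5 10 2)(11 14) = [0, 5, 1, 3, 4, 10, 6, 7, 8, 9, 2, 14, 12, 13, 11]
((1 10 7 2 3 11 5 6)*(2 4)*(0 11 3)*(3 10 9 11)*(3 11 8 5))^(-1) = (0 2 4 7 10 3 11)(1 6 5 8 9) = [2, 6, 4, 11, 7, 8, 5, 10, 9, 1, 3, 0]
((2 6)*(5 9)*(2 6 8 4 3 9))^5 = [0, 1, 5, 4, 8, 9, 6, 7, 2, 3] = (2 5 9 3 4 8)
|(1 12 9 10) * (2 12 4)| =6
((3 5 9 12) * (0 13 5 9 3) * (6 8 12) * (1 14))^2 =(14)(0 5 9 8)(3 6 12 13) =[5, 1, 2, 6, 4, 9, 12, 7, 0, 8, 10, 11, 13, 3, 14]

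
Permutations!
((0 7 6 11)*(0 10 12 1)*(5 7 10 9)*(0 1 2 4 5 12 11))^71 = (0 10 11 9 12 2 4 5 7 6) = [10, 1, 4, 3, 5, 7, 0, 6, 8, 12, 11, 9, 2]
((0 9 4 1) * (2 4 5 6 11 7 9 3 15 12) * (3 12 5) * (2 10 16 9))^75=[3, 9, 10, 7, 16, 4, 1, 12, 8, 11, 5, 0, 15, 13, 14, 2, 6]=(0 3 7 12 15 2 10 5 4 16 6 1 9 11)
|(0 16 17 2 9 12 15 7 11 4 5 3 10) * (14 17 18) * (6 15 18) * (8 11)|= 66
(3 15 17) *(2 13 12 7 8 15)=[0, 1, 13, 2, 4, 5, 6, 8, 15, 9, 10, 11, 7, 12, 14, 17, 16, 3]=(2 13 12 7 8 15 17 3)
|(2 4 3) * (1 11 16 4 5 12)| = |(1 11 16 4 3 2 5 12)| = 8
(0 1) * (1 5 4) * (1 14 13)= (0 5 4 14 13 1)= [5, 0, 2, 3, 14, 4, 6, 7, 8, 9, 10, 11, 12, 1, 13]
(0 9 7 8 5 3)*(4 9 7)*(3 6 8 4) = (0 7 4 9 3)(5 6 8) = [7, 1, 2, 0, 9, 6, 8, 4, 5, 3]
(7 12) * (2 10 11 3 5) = (2 10 11 3 5)(7 12) = [0, 1, 10, 5, 4, 2, 6, 12, 8, 9, 11, 3, 7]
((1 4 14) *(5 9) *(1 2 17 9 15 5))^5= (1 9 17 2 14 4)(5 15)= [0, 9, 14, 3, 1, 15, 6, 7, 8, 17, 10, 11, 12, 13, 4, 5, 16, 2]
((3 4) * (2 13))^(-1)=(2 13)(3 4)=[0, 1, 13, 4, 3, 5, 6, 7, 8, 9, 10, 11, 12, 2]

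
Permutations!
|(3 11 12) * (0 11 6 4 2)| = |(0 11 12 3 6 4 2)| = 7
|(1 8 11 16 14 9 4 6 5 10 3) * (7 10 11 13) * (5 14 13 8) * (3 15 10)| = |(1 5 11 16 13 7 3)(4 6 14 9)(10 15)| = 28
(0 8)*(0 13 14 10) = (0 8 13 14 10) = [8, 1, 2, 3, 4, 5, 6, 7, 13, 9, 0, 11, 12, 14, 10]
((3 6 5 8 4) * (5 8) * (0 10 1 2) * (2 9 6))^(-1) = (0 2 3 4 8 6 9 1 10) = [2, 10, 3, 4, 8, 5, 9, 7, 6, 1, 0]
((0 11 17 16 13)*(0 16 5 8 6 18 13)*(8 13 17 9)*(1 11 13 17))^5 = [16, 18, 2, 3, 4, 17, 8, 7, 9, 11, 10, 1, 12, 0, 14, 15, 13, 5, 6] = (0 16 13)(1 18 6 8 9 11)(5 17)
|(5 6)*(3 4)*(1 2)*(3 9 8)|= |(1 2)(3 4 9 8)(5 6)|= 4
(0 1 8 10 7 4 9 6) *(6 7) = (0 1 8 10 6)(4 9 7) = [1, 8, 2, 3, 9, 5, 0, 4, 10, 7, 6]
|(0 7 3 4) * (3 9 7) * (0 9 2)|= |(0 3 4 9 7 2)|= 6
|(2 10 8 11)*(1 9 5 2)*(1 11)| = 6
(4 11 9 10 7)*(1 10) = (1 10 7 4 11 9) = [0, 10, 2, 3, 11, 5, 6, 4, 8, 1, 7, 9]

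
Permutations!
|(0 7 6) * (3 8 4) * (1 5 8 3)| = |(0 7 6)(1 5 8 4)| = 12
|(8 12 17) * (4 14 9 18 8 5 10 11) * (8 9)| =|(4 14 8 12 17 5 10 11)(9 18)| =8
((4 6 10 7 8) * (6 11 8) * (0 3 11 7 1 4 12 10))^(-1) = (0 6 7 4 1 10 12 8 11 3) = [6, 10, 2, 0, 1, 5, 7, 4, 11, 9, 12, 3, 8]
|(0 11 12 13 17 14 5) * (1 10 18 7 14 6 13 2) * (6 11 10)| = |(0 10 18 7 14 5)(1 6 13 17 11 12 2)| = 42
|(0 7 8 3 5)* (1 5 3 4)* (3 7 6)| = |(0 6 3 7 8 4 1 5)| = 8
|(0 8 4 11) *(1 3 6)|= |(0 8 4 11)(1 3 6)|= 12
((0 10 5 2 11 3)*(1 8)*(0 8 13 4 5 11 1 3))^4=(0 10 11)(1 2 5 4 13)=[10, 2, 5, 3, 13, 4, 6, 7, 8, 9, 11, 0, 12, 1]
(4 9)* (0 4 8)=[4, 1, 2, 3, 9, 5, 6, 7, 0, 8]=(0 4 9 8)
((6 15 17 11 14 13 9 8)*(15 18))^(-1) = (6 8 9 13 14 11 17 15 18) = [0, 1, 2, 3, 4, 5, 8, 7, 9, 13, 10, 17, 12, 14, 11, 18, 16, 15, 6]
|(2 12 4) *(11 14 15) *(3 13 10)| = |(2 12 4)(3 13 10)(11 14 15)| = 3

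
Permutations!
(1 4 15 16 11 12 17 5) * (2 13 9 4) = [0, 2, 13, 3, 15, 1, 6, 7, 8, 4, 10, 12, 17, 9, 14, 16, 11, 5] = (1 2 13 9 4 15 16 11 12 17 5)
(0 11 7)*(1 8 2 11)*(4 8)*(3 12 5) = [1, 4, 11, 12, 8, 3, 6, 0, 2, 9, 10, 7, 5] = (0 1 4 8 2 11 7)(3 12 5)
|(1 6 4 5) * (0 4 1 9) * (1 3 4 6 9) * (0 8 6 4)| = 8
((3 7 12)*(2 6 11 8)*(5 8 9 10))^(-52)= [0, 1, 10, 12, 4, 11, 5, 3, 9, 2, 6, 8, 7]= (2 10 6 5 11 8 9)(3 12 7)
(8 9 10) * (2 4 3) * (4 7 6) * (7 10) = (2 10 8 9 7 6 4 3) = [0, 1, 10, 2, 3, 5, 4, 6, 9, 7, 8]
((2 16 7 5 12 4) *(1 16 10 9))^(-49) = (1 4 16 2 7 10 5 9 12) = [0, 4, 7, 3, 16, 9, 6, 10, 8, 12, 5, 11, 1, 13, 14, 15, 2]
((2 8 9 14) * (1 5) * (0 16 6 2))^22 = (0 16 6 2 8 9 14) = [16, 1, 8, 3, 4, 5, 2, 7, 9, 14, 10, 11, 12, 13, 0, 15, 6]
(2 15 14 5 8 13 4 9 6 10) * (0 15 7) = (0 15 14 5 8 13 4 9 6 10 2 7) = [15, 1, 7, 3, 9, 8, 10, 0, 13, 6, 2, 11, 12, 4, 5, 14]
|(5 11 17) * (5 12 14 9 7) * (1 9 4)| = 9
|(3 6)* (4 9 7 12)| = |(3 6)(4 9 7 12)| = 4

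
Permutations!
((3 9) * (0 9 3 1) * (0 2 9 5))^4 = (1 2 9) = [0, 2, 9, 3, 4, 5, 6, 7, 8, 1]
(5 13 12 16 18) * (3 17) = (3 17)(5 13 12 16 18) = [0, 1, 2, 17, 4, 13, 6, 7, 8, 9, 10, 11, 16, 12, 14, 15, 18, 3, 5]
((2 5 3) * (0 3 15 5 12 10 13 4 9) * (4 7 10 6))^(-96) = (15)(0 2 6 9 3 12 4) = [2, 1, 6, 12, 0, 5, 9, 7, 8, 3, 10, 11, 4, 13, 14, 15]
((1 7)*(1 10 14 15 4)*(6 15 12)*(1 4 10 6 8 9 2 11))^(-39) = [0, 14, 15, 3, 4, 5, 8, 12, 7, 6, 2, 10, 1, 13, 11, 9] = (1 14 11 10 2 15 9 6 8 7 12)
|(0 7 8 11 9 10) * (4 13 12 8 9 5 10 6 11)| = |(0 7 9 6 11 5 10)(4 13 12 8)| = 28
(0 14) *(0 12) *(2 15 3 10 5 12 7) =[14, 1, 15, 10, 4, 12, 6, 2, 8, 9, 5, 11, 0, 13, 7, 3] =(0 14 7 2 15 3 10 5 12)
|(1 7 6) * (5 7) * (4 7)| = |(1 5 4 7 6)| = 5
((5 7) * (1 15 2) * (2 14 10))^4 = (1 2 10 14 15) = [0, 2, 10, 3, 4, 5, 6, 7, 8, 9, 14, 11, 12, 13, 15, 1]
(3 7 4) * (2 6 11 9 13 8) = (2 6 11 9 13 8)(3 7 4) = [0, 1, 6, 7, 3, 5, 11, 4, 2, 13, 10, 9, 12, 8]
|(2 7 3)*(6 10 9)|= 3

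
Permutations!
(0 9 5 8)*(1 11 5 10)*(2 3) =(0 9 10 1 11 5 8)(2 3) =[9, 11, 3, 2, 4, 8, 6, 7, 0, 10, 1, 5]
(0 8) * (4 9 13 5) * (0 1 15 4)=(0 8 1 15 4 9 13 5)=[8, 15, 2, 3, 9, 0, 6, 7, 1, 13, 10, 11, 12, 5, 14, 4]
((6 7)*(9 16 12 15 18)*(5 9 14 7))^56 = (5 16 15 14 6 9 12 18 7) = [0, 1, 2, 3, 4, 16, 9, 5, 8, 12, 10, 11, 18, 13, 6, 14, 15, 17, 7]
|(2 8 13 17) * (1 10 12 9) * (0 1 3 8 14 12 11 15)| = |(0 1 10 11 15)(2 14 12 9 3 8 13 17)| = 40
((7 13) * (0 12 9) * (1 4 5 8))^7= (0 12 9)(1 8 5 4)(7 13)= [12, 8, 2, 3, 1, 4, 6, 13, 5, 0, 10, 11, 9, 7]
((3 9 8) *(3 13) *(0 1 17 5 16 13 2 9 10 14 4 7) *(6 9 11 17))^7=[17, 5, 10, 6, 2, 7, 16, 11, 3, 13, 9, 14, 12, 1, 8, 15, 0, 4]=(0 17 4 2 10 9 13 1 5 7 11 14 8 3 6 16)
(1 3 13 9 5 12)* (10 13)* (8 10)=[0, 3, 2, 8, 4, 12, 6, 7, 10, 5, 13, 11, 1, 9]=(1 3 8 10 13 9 5 12)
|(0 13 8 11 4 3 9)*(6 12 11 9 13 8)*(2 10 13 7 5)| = 30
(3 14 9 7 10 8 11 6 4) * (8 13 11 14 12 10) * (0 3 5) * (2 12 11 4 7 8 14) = (0 3 11 6 7 14 9 8 2 12 10 13 4 5) = [3, 1, 12, 11, 5, 0, 7, 14, 2, 8, 13, 6, 10, 4, 9]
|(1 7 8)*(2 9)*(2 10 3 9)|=|(1 7 8)(3 9 10)|=3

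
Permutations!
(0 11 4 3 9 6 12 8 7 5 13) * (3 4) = [11, 1, 2, 9, 4, 13, 12, 5, 7, 6, 10, 3, 8, 0] = (0 11 3 9 6 12 8 7 5 13)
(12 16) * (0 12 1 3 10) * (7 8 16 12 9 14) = [9, 3, 2, 10, 4, 5, 6, 8, 16, 14, 0, 11, 12, 13, 7, 15, 1] = (0 9 14 7 8 16 1 3 10)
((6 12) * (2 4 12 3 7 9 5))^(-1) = (2 5 9 7 3 6 12 4) = [0, 1, 5, 6, 2, 9, 12, 3, 8, 7, 10, 11, 4]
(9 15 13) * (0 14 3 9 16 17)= (0 14 3 9 15 13 16 17)= [14, 1, 2, 9, 4, 5, 6, 7, 8, 15, 10, 11, 12, 16, 3, 13, 17, 0]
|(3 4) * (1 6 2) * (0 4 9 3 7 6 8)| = 14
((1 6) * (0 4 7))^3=[0, 6, 2, 3, 4, 5, 1, 7]=(7)(1 6)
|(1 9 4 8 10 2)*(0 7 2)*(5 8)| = 9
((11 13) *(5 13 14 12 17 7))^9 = (5 11 12 7 13 14 17) = [0, 1, 2, 3, 4, 11, 6, 13, 8, 9, 10, 12, 7, 14, 17, 15, 16, 5]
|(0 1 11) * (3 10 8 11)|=|(0 1 3 10 8 11)|=6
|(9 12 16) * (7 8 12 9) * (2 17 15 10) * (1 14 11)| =|(1 14 11)(2 17 15 10)(7 8 12 16)| =12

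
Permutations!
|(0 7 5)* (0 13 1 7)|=|(1 7 5 13)|=4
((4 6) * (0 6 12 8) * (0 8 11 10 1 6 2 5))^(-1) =(0 5 2)(1 10 11 12 4 6) =[5, 10, 0, 3, 6, 2, 1, 7, 8, 9, 11, 12, 4]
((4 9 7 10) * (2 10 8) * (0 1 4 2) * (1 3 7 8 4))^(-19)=(0 8 9 4 7 3)(2 10)=[8, 1, 10, 0, 7, 5, 6, 3, 9, 4, 2]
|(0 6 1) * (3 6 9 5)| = |(0 9 5 3 6 1)| = 6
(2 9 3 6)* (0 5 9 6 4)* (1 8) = (0 5 9 3 4)(1 8)(2 6) = [5, 8, 6, 4, 0, 9, 2, 7, 1, 3]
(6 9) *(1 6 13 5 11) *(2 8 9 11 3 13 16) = (1 6 11)(2 8 9 16)(3 13 5) = [0, 6, 8, 13, 4, 3, 11, 7, 9, 16, 10, 1, 12, 5, 14, 15, 2]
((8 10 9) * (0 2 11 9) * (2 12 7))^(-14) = (0 7 11 8)(2 9 10 12) = [7, 1, 9, 3, 4, 5, 6, 11, 0, 10, 12, 8, 2]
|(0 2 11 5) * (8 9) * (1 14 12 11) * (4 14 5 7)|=|(0 2 1 5)(4 14 12 11 7)(8 9)|=20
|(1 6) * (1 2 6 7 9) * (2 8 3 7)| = |(1 2 6 8 3 7 9)| = 7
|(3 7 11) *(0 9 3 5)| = |(0 9 3 7 11 5)| = 6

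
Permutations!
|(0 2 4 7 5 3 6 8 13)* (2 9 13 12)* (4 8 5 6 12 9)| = |(0 4 7 6 5 3 12 2 8 9 13)| = 11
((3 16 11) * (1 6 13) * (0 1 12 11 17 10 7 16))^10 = (0 13 3 6 11 1 12)(7 17)(10 16) = [13, 12, 2, 6, 4, 5, 11, 17, 8, 9, 16, 1, 0, 3, 14, 15, 10, 7]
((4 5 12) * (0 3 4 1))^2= (0 4 12)(1 3 5)= [4, 3, 2, 5, 12, 1, 6, 7, 8, 9, 10, 11, 0]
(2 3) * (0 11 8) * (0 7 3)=(0 11 8 7 3 2)=[11, 1, 0, 2, 4, 5, 6, 3, 7, 9, 10, 8]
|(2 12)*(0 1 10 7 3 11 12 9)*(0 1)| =|(1 10 7 3 11 12 2 9)| =8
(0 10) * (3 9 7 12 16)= (0 10)(3 9 7 12 16)= [10, 1, 2, 9, 4, 5, 6, 12, 8, 7, 0, 11, 16, 13, 14, 15, 3]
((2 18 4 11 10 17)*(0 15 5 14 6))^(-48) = (18)(0 5 6 15 14) = [5, 1, 2, 3, 4, 6, 15, 7, 8, 9, 10, 11, 12, 13, 0, 14, 16, 17, 18]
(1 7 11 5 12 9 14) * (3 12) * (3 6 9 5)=(1 7 11 3 12 5 6 9 14)=[0, 7, 2, 12, 4, 6, 9, 11, 8, 14, 10, 3, 5, 13, 1]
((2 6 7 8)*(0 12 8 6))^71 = (0 2 8 12)(6 7) = [2, 1, 8, 3, 4, 5, 7, 6, 12, 9, 10, 11, 0]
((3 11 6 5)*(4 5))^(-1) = (3 5 4 6 11) = [0, 1, 2, 5, 6, 4, 11, 7, 8, 9, 10, 3]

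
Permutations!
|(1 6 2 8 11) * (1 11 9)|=5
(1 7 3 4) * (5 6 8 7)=(1 5 6 8 7 3 4)=[0, 5, 2, 4, 1, 6, 8, 3, 7]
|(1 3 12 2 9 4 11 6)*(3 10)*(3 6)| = |(1 10 6)(2 9 4 11 3 12)| = 6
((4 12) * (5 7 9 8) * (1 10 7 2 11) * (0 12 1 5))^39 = (0 8 9 7 10 1 4 12) = [8, 4, 2, 3, 12, 5, 6, 10, 9, 7, 1, 11, 0]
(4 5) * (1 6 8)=(1 6 8)(4 5)=[0, 6, 2, 3, 5, 4, 8, 7, 1]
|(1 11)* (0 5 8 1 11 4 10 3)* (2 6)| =14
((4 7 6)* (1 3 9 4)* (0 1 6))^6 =[0, 1, 2, 3, 4, 5, 6, 7, 8, 9] =(9)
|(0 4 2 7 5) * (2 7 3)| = 4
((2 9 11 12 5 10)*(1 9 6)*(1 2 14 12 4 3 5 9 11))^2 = (1 4 5 14 9 11 3 10 12) = [0, 4, 2, 10, 5, 14, 6, 7, 8, 11, 12, 3, 1, 13, 9]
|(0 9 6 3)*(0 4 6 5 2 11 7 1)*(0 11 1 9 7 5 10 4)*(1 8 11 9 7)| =|(0 1 9 10 4 6 3)(2 8 11 5)| =28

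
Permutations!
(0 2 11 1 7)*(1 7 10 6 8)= (0 2 11 7)(1 10 6 8)= [2, 10, 11, 3, 4, 5, 8, 0, 1, 9, 6, 7]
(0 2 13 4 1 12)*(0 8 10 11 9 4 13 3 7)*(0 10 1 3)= (13)(0 2)(1 12 8)(3 7 10 11 9 4)= [2, 12, 0, 7, 3, 5, 6, 10, 1, 4, 11, 9, 8, 13]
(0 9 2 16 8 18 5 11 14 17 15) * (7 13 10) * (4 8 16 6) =(0 9 2 6 4 8 18 5 11 14 17 15)(7 13 10) =[9, 1, 6, 3, 8, 11, 4, 13, 18, 2, 7, 14, 12, 10, 17, 0, 16, 15, 5]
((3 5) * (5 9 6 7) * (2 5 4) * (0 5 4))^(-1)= (0 7 6 9 3 5)(2 4)= [7, 1, 4, 5, 2, 0, 9, 6, 8, 3]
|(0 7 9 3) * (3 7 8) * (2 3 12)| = |(0 8 12 2 3)(7 9)| = 10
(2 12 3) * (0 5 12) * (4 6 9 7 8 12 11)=(0 5 11 4 6 9 7 8 12 3 2)=[5, 1, 0, 2, 6, 11, 9, 8, 12, 7, 10, 4, 3]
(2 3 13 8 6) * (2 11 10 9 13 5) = [0, 1, 3, 5, 4, 2, 11, 7, 6, 13, 9, 10, 12, 8] = (2 3 5)(6 11 10 9 13 8)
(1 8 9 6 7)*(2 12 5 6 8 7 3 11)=(1 7)(2 12 5 6 3 11)(8 9)=[0, 7, 12, 11, 4, 6, 3, 1, 9, 8, 10, 2, 5]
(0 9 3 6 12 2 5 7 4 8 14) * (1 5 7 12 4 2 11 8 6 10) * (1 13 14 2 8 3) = [9, 5, 7, 10, 6, 12, 4, 8, 2, 1, 13, 3, 11, 14, 0] = (0 9 1 5 12 11 3 10 13 14)(2 7 8)(4 6)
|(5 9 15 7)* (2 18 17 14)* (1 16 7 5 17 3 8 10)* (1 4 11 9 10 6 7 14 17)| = 18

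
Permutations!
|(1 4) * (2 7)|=2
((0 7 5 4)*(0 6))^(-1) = (0 6 4 5 7) = [6, 1, 2, 3, 5, 7, 4, 0]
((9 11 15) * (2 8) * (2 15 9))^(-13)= (2 15 8)(9 11)= [0, 1, 15, 3, 4, 5, 6, 7, 2, 11, 10, 9, 12, 13, 14, 8]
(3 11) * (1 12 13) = [0, 12, 2, 11, 4, 5, 6, 7, 8, 9, 10, 3, 13, 1] = (1 12 13)(3 11)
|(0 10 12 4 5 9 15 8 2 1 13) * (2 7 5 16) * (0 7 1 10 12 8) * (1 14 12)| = 7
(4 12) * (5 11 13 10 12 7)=(4 7 5 11 13 10 12)=[0, 1, 2, 3, 7, 11, 6, 5, 8, 9, 12, 13, 4, 10]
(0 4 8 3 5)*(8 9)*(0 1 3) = [4, 3, 2, 5, 9, 1, 6, 7, 0, 8] = (0 4 9 8)(1 3 5)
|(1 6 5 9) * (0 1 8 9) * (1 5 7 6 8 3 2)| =|(0 5)(1 8 9 3 2)(6 7)| =10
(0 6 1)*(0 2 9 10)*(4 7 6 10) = (0 10)(1 2 9 4 7 6) = [10, 2, 9, 3, 7, 5, 1, 6, 8, 4, 0]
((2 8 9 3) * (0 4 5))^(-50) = (0 4 5)(2 9)(3 8) = [4, 1, 9, 8, 5, 0, 6, 7, 3, 2]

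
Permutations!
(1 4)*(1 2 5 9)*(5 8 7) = (1 4 2 8 7 5 9) = [0, 4, 8, 3, 2, 9, 6, 5, 7, 1]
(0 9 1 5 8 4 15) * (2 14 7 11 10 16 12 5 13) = (0 9 1 13 2 14 7 11 10 16 12 5 8 4 15) = [9, 13, 14, 3, 15, 8, 6, 11, 4, 1, 16, 10, 5, 2, 7, 0, 12]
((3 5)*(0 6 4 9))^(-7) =[6, 1, 2, 5, 9, 3, 4, 7, 8, 0] =(0 6 4 9)(3 5)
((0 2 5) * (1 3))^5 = (0 5 2)(1 3) = [5, 3, 0, 1, 4, 2]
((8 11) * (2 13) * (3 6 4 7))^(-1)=[0, 1, 13, 7, 6, 5, 3, 4, 11, 9, 10, 8, 12, 2]=(2 13)(3 7 4 6)(8 11)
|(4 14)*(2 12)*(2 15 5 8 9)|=6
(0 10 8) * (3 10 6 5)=[6, 1, 2, 10, 4, 3, 5, 7, 0, 9, 8]=(0 6 5 3 10 8)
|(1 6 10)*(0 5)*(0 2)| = |(0 5 2)(1 6 10)| = 3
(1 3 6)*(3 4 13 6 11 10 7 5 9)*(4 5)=[0, 5, 2, 11, 13, 9, 1, 4, 8, 3, 7, 10, 12, 6]=(1 5 9 3 11 10 7 4 13 6)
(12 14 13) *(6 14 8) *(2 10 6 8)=(2 10 6 14 13 12)=[0, 1, 10, 3, 4, 5, 14, 7, 8, 9, 6, 11, 2, 12, 13]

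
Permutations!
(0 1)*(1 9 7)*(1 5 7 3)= (0 9 3 1)(5 7)= [9, 0, 2, 1, 4, 7, 6, 5, 8, 3]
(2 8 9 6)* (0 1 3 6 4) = (0 1 3 6 2 8 9 4) = [1, 3, 8, 6, 0, 5, 2, 7, 9, 4]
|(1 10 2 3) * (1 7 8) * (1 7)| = |(1 10 2 3)(7 8)| = 4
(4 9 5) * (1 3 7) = (1 3 7)(4 9 5) = [0, 3, 2, 7, 9, 4, 6, 1, 8, 5]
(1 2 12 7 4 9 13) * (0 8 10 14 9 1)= [8, 2, 12, 3, 1, 5, 6, 4, 10, 13, 14, 11, 7, 0, 9]= (0 8 10 14 9 13)(1 2 12 7 4)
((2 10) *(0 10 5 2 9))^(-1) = (0 9 10)(2 5) = [9, 1, 5, 3, 4, 2, 6, 7, 8, 10, 0]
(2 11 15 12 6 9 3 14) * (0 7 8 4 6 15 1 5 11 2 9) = (0 7 8 4 6)(1 5 11)(3 14 9)(12 15) = [7, 5, 2, 14, 6, 11, 0, 8, 4, 3, 10, 1, 15, 13, 9, 12]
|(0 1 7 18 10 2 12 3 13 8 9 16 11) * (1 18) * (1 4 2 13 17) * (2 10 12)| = |(0 18 12 3 17 1 7 4 10 13 8 9 16 11)| = 14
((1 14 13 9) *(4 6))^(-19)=(1 14 13 9)(4 6)=[0, 14, 2, 3, 6, 5, 4, 7, 8, 1, 10, 11, 12, 9, 13]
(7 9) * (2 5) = (2 5)(7 9) = [0, 1, 5, 3, 4, 2, 6, 9, 8, 7]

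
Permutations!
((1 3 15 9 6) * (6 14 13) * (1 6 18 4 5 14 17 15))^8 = (4 13 5 18 14)(9 15 17) = [0, 1, 2, 3, 13, 18, 6, 7, 8, 15, 10, 11, 12, 5, 4, 17, 16, 9, 14]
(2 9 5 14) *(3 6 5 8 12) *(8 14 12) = (2 9 14)(3 6 5 12) = [0, 1, 9, 6, 4, 12, 5, 7, 8, 14, 10, 11, 3, 13, 2]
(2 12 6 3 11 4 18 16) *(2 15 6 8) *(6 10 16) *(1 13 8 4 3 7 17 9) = (1 13 8 2 12 4 18 6 7 17 9)(3 11)(10 16 15) = [0, 13, 12, 11, 18, 5, 7, 17, 2, 1, 16, 3, 4, 8, 14, 10, 15, 9, 6]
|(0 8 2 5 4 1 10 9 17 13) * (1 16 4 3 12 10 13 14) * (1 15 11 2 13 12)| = |(0 8 13)(1 12 10 9 17 14 15 11 2 5 3)(4 16)| = 66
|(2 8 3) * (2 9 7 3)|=|(2 8)(3 9 7)|=6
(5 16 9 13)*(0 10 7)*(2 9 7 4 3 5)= (0 10 4 3 5 16 7)(2 9 13)= [10, 1, 9, 5, 3, 16, 6, 0, 8, 13, 4, 11, 12, 2, 14, 15, 7]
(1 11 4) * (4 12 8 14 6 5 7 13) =[0, 11, 2, 3, 1, 7, 5, 13, 14, 9, 10, 12, 8, 4, 6] =(1 11 12 8 14 6 5 7 13 4)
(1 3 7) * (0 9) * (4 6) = [9, 3, 2, 7, 6, 5, 4, 1, 8, 0] = (0 9)(1 3 7)(4 6)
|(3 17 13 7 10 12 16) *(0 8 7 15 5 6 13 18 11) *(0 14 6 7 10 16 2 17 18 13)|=16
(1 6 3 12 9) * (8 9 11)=[0, 6, 2, 12, 4, 5, 3, 7, 9, 1, 10, 8, 11]=(1 6 3 12 11 8 9)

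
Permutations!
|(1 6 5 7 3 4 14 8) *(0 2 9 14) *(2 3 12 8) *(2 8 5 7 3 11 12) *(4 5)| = 28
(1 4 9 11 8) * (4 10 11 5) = (1 10 11 8)(4 9 5) = [0, 10, 2, 3, 9, 4, 6, 7, 1, 5, 11, 8]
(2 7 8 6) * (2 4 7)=(4 7 8 6)=[0, 1, 2, 3, 7, 5, 4, 8, 6]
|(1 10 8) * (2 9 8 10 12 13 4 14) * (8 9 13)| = |(1 12 8)(2 13 4 14)| = 12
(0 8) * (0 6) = (0 8 6) = [8, 1, 2, 3, 4, 5, 0, 7, 6]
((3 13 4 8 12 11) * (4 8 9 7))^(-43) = (3 8 11 13 12)(4 7 9) = [0, 1, 2, 8, 7, 5, 6, 9, 11, 4, 10, 13, 3, 12]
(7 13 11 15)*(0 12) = (0 12)(7 13 11 15) = [12, 1, 2, 3, 4, 5, 6, 13, 8, 9, 10, 15, 0, 11, 14, 7]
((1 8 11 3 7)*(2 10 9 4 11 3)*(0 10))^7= [10, 7, 0, 8, 11, 5, 6, 3, 1, 4, 9, 2]= (0 10 9 4 11 2)(1 7 3 8)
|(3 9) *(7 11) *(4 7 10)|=4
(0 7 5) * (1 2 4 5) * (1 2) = (0 7 2 4 5) = [7, 1, 4, 3, 5, 0, 6, 2]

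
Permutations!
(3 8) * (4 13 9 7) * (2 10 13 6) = (2 10 13 9 7 4 6)(3 8) = [0, 1, 10, 8, 6, 5, 2, 4, 3, 7, 13, 11, 12, 9]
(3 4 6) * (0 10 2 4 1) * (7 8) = (0 10 2 4 6 3 1)(7 8) = [10, 0, 4, 1, 6, 5, 3, 8, 7, 9, 2]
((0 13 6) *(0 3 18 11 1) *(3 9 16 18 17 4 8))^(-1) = (0 1 11 18 16 9 6 13)(3 8 4 17) = [1, 11, 2, 8, 17, 5, 13, 7, 4, 6, 10, 18, 12, 0, 14, 15, 9, 3, 16]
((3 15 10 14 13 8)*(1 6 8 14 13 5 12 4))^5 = (1 10 4 15 12 3 5 8 14 6 13) = [0, 10, 2, 5, 15, 8, 13, 7, 14, 9, 4, 11, 3, 1, 6, 12]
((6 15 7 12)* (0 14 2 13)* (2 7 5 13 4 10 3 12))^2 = (0 7 4 3 6 5)(2 10 12 15 13 14) = [7, 1, 10, 6, 3, 0, 5, 4, 8, 9, 12, 11, 15, 14, 2, 13]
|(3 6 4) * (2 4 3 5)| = 6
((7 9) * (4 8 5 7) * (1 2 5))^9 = (1 5 9 8 2 7 4) = [0, 5, 7, 3, 1, 9, 6, 4, 2, 8]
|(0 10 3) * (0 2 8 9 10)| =|(2 8 9 10 3)| =5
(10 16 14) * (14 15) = [0, 1, 2, 3, 4, 5, 6, 7, 8, 9, 16, 11, 12, 13, 10, 14, 15] = (10 16 15 14)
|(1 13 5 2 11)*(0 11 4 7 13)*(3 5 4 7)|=6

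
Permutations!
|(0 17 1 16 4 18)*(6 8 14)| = 6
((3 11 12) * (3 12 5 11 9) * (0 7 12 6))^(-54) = [12, 1, 2, 3, 4, 5, 7, 6, 8, 9, 10, 11, 0] = (0 12)(6 7)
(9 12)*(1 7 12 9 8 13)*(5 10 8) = [0, 7, 2, 3, 4, 10, 6, 12, 13, 9, 8, 11, 5, 1] = (1 7 12 5 10 8 13)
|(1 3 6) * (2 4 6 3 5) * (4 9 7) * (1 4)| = |(1 5 2 9 7)(4 6)| = 10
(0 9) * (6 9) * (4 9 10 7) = (0 6 10 7 4 9) = [6, 1, 2, 3, 9, 5, 10, 4, 8, 0, 7]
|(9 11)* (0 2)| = |(0 2)(9 11)| = 2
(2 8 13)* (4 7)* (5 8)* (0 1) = [1, 0, 5, 3, 7, 8, 6, 4, 13, 9, 10, 11, 12, 2] = (0 1)(2 5 8 13)(4 7)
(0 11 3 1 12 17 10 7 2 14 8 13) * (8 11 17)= (0 17 10 7 2 14 11 3 1 12 8 13)= [17, 12, 14, 1, 4, 5, 6, 2, 13, 9, 7, 3, 8, 0, 11, 15, 16, 10]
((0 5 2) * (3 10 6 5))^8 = (0 10 5)(2 3 6) = [10, 1, 3, 6, 4, 0, 2, 7, 8, 9, 5]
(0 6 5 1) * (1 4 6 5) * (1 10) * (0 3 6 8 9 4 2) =(0 5 2)(1 3 6 10)(4 8 9) =[5, 3, 0, 6, 8, 2, 10, 7, 9, 4, 1]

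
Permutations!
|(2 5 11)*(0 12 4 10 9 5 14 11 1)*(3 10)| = |(0 12 4 3 10 9 5 1)(2 14 11)| = 24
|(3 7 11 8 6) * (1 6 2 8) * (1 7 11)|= 10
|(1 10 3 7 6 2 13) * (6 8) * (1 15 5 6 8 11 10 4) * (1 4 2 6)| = |(1 2 13 15 5)(3 7 11 10)| = 20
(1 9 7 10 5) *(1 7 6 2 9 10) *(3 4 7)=[0, 10, 9, 4, 7, 3, 2, 1, 8, 6, 5]=(1 10 5 3 4 7)(2 9 6)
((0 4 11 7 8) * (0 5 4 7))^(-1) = (0 11 4 5 8 7) = [11, 1, 2, 3, 5, 8, 6, 0, 7, 9, 10, 4]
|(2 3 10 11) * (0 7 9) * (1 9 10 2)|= |(0 7 10 11 1 9)(2 3)|= 6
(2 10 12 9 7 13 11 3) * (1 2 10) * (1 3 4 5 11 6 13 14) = [0, 2, 3, 10, 5, 11, 13, 14, 8, 7, 12, 4, 9, 6, 1] = (1 2 3 10 12 9 7 14)(4 5 11)(6 13)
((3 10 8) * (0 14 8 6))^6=(14)=[0, 1, 2, 3, 4, 5, 6, 7, 8, 9, 10, 11, 12, 13, 14]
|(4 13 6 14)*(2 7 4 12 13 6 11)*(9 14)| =9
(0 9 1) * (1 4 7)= (0 9 4 7 1)= [9, 0, 2, 3, 7, 5, 6, 1, 8, 4]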